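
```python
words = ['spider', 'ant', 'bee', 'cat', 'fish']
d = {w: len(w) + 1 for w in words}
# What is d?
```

{'spider': 7, 'ant': 4, 'bee': 4, 'cat': 4, 'fish': 5}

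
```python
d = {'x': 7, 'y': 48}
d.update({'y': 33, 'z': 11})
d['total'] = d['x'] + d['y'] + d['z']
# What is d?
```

After line 1: d = {'x': 7, 'y': 48}
After line 2 (y overwritten, z added): d = {'x': 7, 'y': 33, 'z': 11}
After line 3 (total = 7 + 33 + 11 = 51): d = {'x': 7, 'y': 33, 'z': 11, 'total': 51}

{'x': 7, 'y': 33, 'z': 11, 'total': 51}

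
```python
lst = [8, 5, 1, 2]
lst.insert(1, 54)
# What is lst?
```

[8, 54, 5, 1, 2]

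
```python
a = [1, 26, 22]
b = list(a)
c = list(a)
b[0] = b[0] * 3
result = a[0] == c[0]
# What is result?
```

After line 1: a = [1, 26, 22]
After line 2 (b = list(a), copy): a = [1, 26, 22], b = [1, 26, 22]
After line 3 (c = list(a) is a copy, new object): c = [1, 26, 22]
After line 4 (b[0] = 1 * 3 = 3; only b mutates (copy)): a = [1, 26, 22], b = [3, 26, 22], c = [1, 26, 22]
After line 5 (a[0] = 1, c[0] = 1; result = True)

True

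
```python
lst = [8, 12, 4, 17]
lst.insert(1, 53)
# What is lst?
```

[8, 53, 12, 4, 17]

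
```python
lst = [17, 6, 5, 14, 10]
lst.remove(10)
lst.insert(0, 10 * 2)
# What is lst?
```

After line 1: lst = [17, 6, 5, 14, 10]
After line 2 (remove first 10): lst = [17, 6, 5, 14]
After line 3 (insert 20 at index 0): lst = [20, 17, 6, 5, 14]

[20, 17, 6, 5, 14]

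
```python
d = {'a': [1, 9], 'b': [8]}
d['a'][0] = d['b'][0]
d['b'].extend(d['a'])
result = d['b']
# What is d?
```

After line 1: d = {'a': [1, 9], 'b': [8]}
After line 2 (a[0] = b[0] = 8): d = {'a': [8, 9], 'b': [8]}
After line 3 (b.extend(a) appends [8, 9]): d = {'a': [8, 9], 'b': [8, 8, 9]}
After line 4: result = d['b'] = [8, 8, 9]

{'a': [8, 9], 'b': [8, 8, 9]}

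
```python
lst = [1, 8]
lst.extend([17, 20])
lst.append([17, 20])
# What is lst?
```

After line 1: lst = [1, 8]
After line 2 (extend unpacks [17, 20]): lst = [1, 8, 17, 20]
After line 3 (append adds [17, 20] as single element): lst = [1, 8, 17, 20, [17, 20]]

[1, 8, 17, 20, [17, 20]]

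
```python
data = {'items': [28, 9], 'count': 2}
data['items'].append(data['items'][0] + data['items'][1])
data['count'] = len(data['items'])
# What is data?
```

After line 1: data = {'items': [28, 9], 'count': 2}
After line 2 (append 28 + 9 = 37): data = {'items': [28, 9, 37], 'count': 2}
After line 3 (count = len(items) = 3): data = {'items': [28, 9, 37], 'count': 3}

{'items': [28, 9, 37], 'count': 3}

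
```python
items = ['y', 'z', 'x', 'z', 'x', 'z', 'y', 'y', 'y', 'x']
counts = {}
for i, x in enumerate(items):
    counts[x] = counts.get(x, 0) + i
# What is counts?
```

Initial: counts = {}, items = ['y', 'z', 'x', 'z', 'x', 'z', 'y', 'y', 'y', 'x']
i=0, x='y': counts = {'y': 0}
i=1, x='z': counts = {'y': 0, 'z': 1}
i=2, x='x': counts = {'y': 0, 'z': 1, 'x': 2}
i=3, x='z': counts = {'y': 0, 'z': 4, 'x': 2}
i=4, x='x': counts = {'y': 0, 'z': 4, 'x': 6}
i=5, x='z': counts = {'y': 0, 'z': 9, 'x': 6}
i=6, x='y': counts = {'y': 6, 'z': 9, 'x': 6}
i=7, x='y': counts = {'y': 13, 'z': 9, 'x': 6}
i=8, x='y': counts = {'y': 21, 'z': 9, 'x': 6}
i=9, x='x': counts = {'y': 21, 'z': 9, 'x': 15}

{'y': 21, 'z': 9, 'x': 15}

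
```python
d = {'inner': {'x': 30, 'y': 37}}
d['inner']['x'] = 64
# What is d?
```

After line 1: d = {'inner': {'x': 30, 'y': 37}}
After line 2 (inner x overwritten): d = {'inner': {'x': 64, 'y': 37}}

{'inner': {'x': 64, 'y': 37}}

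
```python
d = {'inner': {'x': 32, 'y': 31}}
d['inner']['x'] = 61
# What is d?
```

After line 1: d = {'inner': {'x': 32, 'y': 31}}
After line 2 (inner x overwritten): d = {'inner': {'x': 61, 'y': 31}}

{'inner': {'x': 61, 'y': 31}}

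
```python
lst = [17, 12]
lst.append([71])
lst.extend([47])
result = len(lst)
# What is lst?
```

After line 1: lst = [17, 12]
After line 2 (append adds [71] as single element): lst = [17, 12, [71]]
After line 3 (extend unpacks [47], adds 47): lst = [17, 12, [71], 47]
After line 4: result = len(lst) = 4

[17, 12, [71], 47]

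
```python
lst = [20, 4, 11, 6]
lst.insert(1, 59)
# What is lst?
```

[20, 59, 4, 11, 6]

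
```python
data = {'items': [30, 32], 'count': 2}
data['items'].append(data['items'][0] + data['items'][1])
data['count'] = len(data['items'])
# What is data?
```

After line 1: data = {'items': [30, 32], 'count': 2}
After line 2 (append 30 + 32 = 62): data = {'items': [30, 32, 62], 'count': 2}
After line 3 (count = len(items) = 3): data = {'items': [30, 32, 62], 'count': 3}

{'items': [30, 32, 62], 'count': 3}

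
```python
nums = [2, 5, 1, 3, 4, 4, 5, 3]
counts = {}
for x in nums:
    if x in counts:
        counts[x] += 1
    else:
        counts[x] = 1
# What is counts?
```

Initial: counts = {}, nums = [2, 5, 1, 3, 4, 4, 5, 3]
See 2: counts = {2: 1}
See 5: counts = {2: 1, 5: 1}
See 1: counts = {2: 1, 5: 1, 1: 1}
See 3: counts = {2: 1, 5: 1, 1: 1, 3: 1}
See 4: counts = {2: 1, 5: 1, 1: 1, 3: 1, 4: 1}
See 4: counts = {2: 1, 5: 1, 1: 1, 3: 1, 4: 2}
See 5: counts = {2: 1, 5: 2, 1: 1, 3: 1, 4: 2}
See 3: counts = {2: 1, 5: 2, 1: 1, 3: 2, 4: 2}

{2: 1, 5: 2, 1: 1, 3: 2, 4: 2}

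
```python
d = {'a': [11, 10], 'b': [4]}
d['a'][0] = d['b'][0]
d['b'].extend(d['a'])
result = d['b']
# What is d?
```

After line 1: d = {'a': [11, 10], 'b': [4]}
After line 2 (a[0] = b[0] = 4): d = {'a': [4, 10], 'b': [4]}
After line 3 (b.extend(a) appends [4, 10]): d = {'a': [4, 10], 'b': [4, 4, 10]}
After line 4: result = d['b'] = [4, 4, 10]

{'a': [4, 10], 'b': [4, 4, 10]}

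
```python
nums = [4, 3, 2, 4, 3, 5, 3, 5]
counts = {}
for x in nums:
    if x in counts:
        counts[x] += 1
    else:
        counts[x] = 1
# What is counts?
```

Initial: counts = {}, nums = [4, 3, 2, 4, 3, 5, 3, 5]
See 4: counts = {4: 1}
See 3: counts = {4: 1, 3: 1}
See 2: counts = {4: 1, 3: 1, 2: 1}
See 4: counts = {4: 2, 3: 1, 2: 1}
See 3: counts = {4: 2, 3: 2, 2: 1}
See 5: counts = {4: 2, 3: 2, 2: 1, 5: 1}
See 3: counts = {4: 2, 3: 3, 2: 1, 5: 1}
See 5: counts = {4: 2, 3: 3, 2: 1, 5: 2}

{4: 2, 3: 3, 2: 1, 5: 2}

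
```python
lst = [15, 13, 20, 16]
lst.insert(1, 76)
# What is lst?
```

[15, 76, 13, 20, 16]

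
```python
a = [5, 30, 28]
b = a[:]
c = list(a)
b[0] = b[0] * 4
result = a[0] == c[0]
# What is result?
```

After line 1: a = [5, 30, 28]
After line 2 (b = a[:], copy): a = [5, 30, 28], b = [5, 30, 28]
After line 3 (c = list(a) is a copy, new object): c = [5, 30, 28]
After line 4 (b[0] = 5 * 4 = 20; only b mutates (copy)): a = [5, 30, 28], b = [20, 30, 28], c = [5, 30, 28]
After line 5 (a[0] = 5, c[0] = 5; result = True)

True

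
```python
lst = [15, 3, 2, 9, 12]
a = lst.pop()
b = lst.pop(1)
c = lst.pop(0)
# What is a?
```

After line 1: lst = [15, 3, 2, 9, 12]
After line 2 (pop() -> a = 12): lst = [15, 3, 2, 9]
After line 3 (pop(1) -> b = 3): lst = [15, 2, 9]
After line 4 (pop(0) -> c = 15): lst = [2, 9]

12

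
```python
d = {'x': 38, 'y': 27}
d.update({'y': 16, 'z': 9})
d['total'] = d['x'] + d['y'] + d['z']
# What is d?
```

After line 1: d = {'x': 38, 'y': 27}
After line 2 (y overwritten, z added): d = {'x': 38, 'y': 16, 'z': 9}
After line 3 (total = 38 + 16 + 9 = 63): d = {'x': 38, 'y': 16, 'z': 9, 'total': 63}

{'x': 38, 'y': 16, 'z': 9, 'total': 63}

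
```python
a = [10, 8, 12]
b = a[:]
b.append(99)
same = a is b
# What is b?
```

After line 1: a = [10, 8, 12]
After line 2 (b = a[:] is a shallow copy, new object): a = [10, 8, 12], b = [10, 8, 12]
After line 3 (append only mutates b): a = [10, 8, 12], b = [10, 8, 12, 99]
After line 4 (same = a is b; different objects -> False): same = False

[10, 8, 12, 99]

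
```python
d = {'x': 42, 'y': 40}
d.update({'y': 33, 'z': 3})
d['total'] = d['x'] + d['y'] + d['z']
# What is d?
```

After line 1: d = {'x': 42, 'y': 40}
After line 2 (y overwritten, z added): d = {'x': 42, 'y': 33, 'z': 3}
After line 3 (total = 42 + 33 + 3 = 78): d = {'x': 42, 'y': 33, 'z': 3, 'total': 78}

{'x': 42, 'y': 33, 'z': 3, 'total': 78}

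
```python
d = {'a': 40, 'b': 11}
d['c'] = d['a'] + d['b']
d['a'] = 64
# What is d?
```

After line 1: d = {'a': 40, 'b': 11}
After line 2 (d['c'] = 40 + 11): d = {'a': 40, 'b': 11, 'c': 51}
After line 3: d = {'a': 64, 'b': 11, 'c': 51}

{'a': 64, 'b': 11, 'c': 51}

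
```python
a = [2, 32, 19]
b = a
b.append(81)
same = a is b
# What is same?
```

After line 1: a = [2, 32, 19]
After line 2 (b = a is an alias, same object): a = [2, 32, 19], b = [2, 32, 19]
After line 3 (b.append mutates the shared list): a = [2, 32, 19, 81], b = [2, 32, 19, 81]
After line 4 (same = a is b; same object -> True): same = True

True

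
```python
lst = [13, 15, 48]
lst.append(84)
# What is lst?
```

[13, 15, 48, 84]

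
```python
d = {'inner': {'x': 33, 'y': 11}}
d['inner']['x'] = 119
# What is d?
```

After line 1: d = {'inner': {'x': 33, 'y': 11}}
After line 2 (inner x overwritten): d = {'inner': {'x': 119, 'y': 11}}

{'inner': {'x': 119, 'y': 11}}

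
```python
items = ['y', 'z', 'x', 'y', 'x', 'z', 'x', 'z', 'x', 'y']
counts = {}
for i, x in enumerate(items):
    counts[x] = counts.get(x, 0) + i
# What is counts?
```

Initial: counts = {}, items = ['y', 'z', 'x', 'y', 'x', 'z', 'x', 'z', 'x', 'y']
i=0, x='y': counts = {'y': 0}
i=1, x='z': counts = {'y': 0, 'z': 1}
i=2, x='x': counts = {'y': 0, 'z': 1, 'x': 2}
i=3, x='y': counts = {'y': 3, 'z': 1, 'x': 2}
i=4, x='x': counts = {'y': 3, 'z': 1, 'x': 6}
i=5, x='z': counts = {'y': 3, 'z': 6, 'x': 6}
i=6, x='x': counts = {'y': 3, 'z': 6, 'x': 12}
i=7, x='z': counts = {'y': 3, 'z': 13, 'x': 12}
i=8, x='x': counts = {'y': 3, 'z': 13, 'x': 20}
i=9, x='y': counts = {'y': 12, 'z': 13, 'x': 20}

{'y': 12, 'z': 13, 'x': 20}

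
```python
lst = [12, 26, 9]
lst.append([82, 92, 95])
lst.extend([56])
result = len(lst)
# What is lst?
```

After line 1: lst = [12, 26, 9]
After line 2 (append adds [82, 92, 95] as single element): lst = [12, 26, 9, [82, 92, 95]]
After line 3 (extend unpacks [56], adds 56): lst = [12, 26, 9, [82, 92, 95], 56]
After line 4: result = len(lst) = 5

[12, 26, 9, [82, 92, 95], 56]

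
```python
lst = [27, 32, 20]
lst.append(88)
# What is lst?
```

[27, 32, 20, 88]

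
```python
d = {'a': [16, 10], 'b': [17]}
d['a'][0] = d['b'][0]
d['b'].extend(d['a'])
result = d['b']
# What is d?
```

After line 1: d = {'a': [16, 10], 'b': [17]}
After line 2 (a[0] = b[0] = 17): d = {'a': [17, 10], 'b': [17]}
After line 3 (b.extend(a) appends [17, 10]): d = {'a': [17, 10], 'b': [17, 17, 10]}
After line 4: result = d['b'] = [17, 17, 10]

{'a': [17, 10], 'b': [17, 17, 10]}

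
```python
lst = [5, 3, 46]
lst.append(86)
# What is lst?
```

[5, 3, 46, 86]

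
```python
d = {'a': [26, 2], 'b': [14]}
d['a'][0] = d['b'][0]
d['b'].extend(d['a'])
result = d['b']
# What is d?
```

After line 1: d = {'a': [26, 2], 'b': [14]}
After line 2 (a[0] = b[0] = 14): d = {'a': [14, 2], 'b': [14]}
After line 3 (b.extend(a) appends [14, 2]): d = {'a': [14, 2], 'b': [14, 14, 2]}
After line 4: result = d['b'] = [14, 14, 2]

{'a': [14, 2], 'b': [14, 14, 2]}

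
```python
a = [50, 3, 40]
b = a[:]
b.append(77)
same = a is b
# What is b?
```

After line 1: a = [50, 3, 40]
After line 2 (b = a[:] is a shallow copy, new object): a = [50, 3, 40], b = [50, 3, 40]
After line 3 (append only mutates b): a = [50, 3, 40], b = [50, 3, 40, 77]
After line 4 (same = a is b; different objects -> False): same = False

[50, 3, 40, 77]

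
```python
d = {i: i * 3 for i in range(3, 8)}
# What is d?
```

{3: 9, 4: 12, 5: 15, 6: 18, 7: 21}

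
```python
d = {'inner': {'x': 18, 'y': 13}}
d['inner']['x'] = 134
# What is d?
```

After line 1: d = {'inner': {'x': 18, 'y': 13}}
After line 2 (inner x overwritten): d = {'inner': {'x': 134, 'y': 13}}

{'inner': {'x': 134, 'y': 13}}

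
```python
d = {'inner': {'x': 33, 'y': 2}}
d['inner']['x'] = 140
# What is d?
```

After line 1: d = {'inner': {'x': 33, 'y': 2}}
After line 2 (inner x overwritten): d = {'inner': {'x': 140, 'y': 2}}

{'inner': {'x': 140, 'y': 2}}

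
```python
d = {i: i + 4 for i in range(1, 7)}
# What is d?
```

{1: 5, 2: 6, 3: 7, 4: 8, 5: 9, 6: 10}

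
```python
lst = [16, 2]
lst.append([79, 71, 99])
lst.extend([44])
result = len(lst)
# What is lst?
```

After line 1: lst = [16, 2]
After line 2 (append adds [79, 71, 99] as single element): lst = [16, 2, [79, 71, 99]]
After line 3 (extend unpacks [44], adds 44): lst = [16, 2, [79, 71, 99], 44]
After line 4: result = len(lst) = 4

[16, 2, [79, 71, 99], 44]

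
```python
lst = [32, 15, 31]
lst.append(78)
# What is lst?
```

[32, 15, 31, 78]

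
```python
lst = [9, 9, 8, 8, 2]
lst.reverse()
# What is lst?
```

[2, 8, 8, 9, 9]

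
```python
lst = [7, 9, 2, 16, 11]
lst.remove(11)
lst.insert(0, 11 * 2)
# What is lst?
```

After line 1: lst = [7, 9, 2, 16, 11]
After line 2 (remove first 11): lst = [7, 9, 2, 16]
After line 3 (insert 22 at index 0): lst = [22, 7, 9, 2, 16]

[22, 7, 9, 2, 16]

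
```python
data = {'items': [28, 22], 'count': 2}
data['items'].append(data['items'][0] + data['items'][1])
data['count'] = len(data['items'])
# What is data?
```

After line 1: data = {'items': [28, 22], 'count': 2}
After line 2 (append 28 + 22 = 50): data = {'items': [28, 22, 50], 'count': 2}
After line 3 (count = len(items) = 3): data = {'items': [28, 22, 50], 'count': 3}

{'items': [28, 22, 50], 'count': 3}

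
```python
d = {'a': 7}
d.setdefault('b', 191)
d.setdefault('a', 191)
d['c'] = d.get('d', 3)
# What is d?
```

After line 1: d = {'a': 7}
After line 2 (setdefault adds 'b'=191): d = {'a': 7, 'b': 191}
After line 3 (setdefault 'a' no-op, already exists): d = {'a': 7, 'b': 191}
After line 4 (get('d', 3) returns default since 'd' not in d): d = {'a': 7, 'b': 191, 'c': 3}

{'a': 7, 'b': 191, 'c': 3}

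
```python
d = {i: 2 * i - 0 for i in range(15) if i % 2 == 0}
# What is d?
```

{0: 0, 2: 4, 4: 8, 6: 12, 8: 16, 10: 20, 12: 24, 14: 28}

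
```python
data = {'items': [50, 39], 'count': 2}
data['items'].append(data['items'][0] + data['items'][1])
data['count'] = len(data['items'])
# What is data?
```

After line 1: data = {'items': [50, 39], 'count': 2}
After line 2 (append 50 + 39 = 89): data = {'items': [50, 39, 89], 'count': 2}
After line 3 (count = len(items) = 3): data = {'items': [50, 39, 89], 'count': 3}

{'items': [50, 39, 89], 'count': 3}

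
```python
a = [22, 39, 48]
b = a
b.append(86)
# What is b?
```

After line 1: a = [22, 39, 48]
After line 2 (b = a is an alias, same object): a = [22, 39, 48], b = [22, 39, 48]
After line 3 (b.append mutates the shared list): a = [22, 39, 48, 86], b = [22, 39, 48, 86]

[22, 39, 48, 86]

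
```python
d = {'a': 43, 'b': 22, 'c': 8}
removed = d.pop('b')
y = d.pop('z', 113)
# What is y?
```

After line 1: d = {'a': 43, 'b': 22, 'c': 8}
After line 2 (pop 'b' returns 22): d = {'a': 43, 'c': 8}, removed = 22
After line 3 (pop 'z' missing, returns default 113): d = {'a': 43, 'c': 8}, y = 113

113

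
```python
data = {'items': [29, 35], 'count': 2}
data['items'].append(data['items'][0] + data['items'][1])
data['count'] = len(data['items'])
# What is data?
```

After line 1: data = {'items': [29, 35], 'count': 2}
After line 2 (append 29 + 35 = 64): data = {'items': [29, 35, 64], 'count': 2}
After line 3 (count = len(items) = 3): data = {'items': [29, 35, 64], 'count': 3}

{'items': [29, 35, 64], 'count': 3}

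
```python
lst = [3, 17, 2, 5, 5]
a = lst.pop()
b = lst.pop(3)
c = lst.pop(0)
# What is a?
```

After line 1: lst = [3, 17, 2, 5, 5]
After line 2 (pop() -> a = 5): lst = [3, 17, 2, 5]
After line 3 (pop(3) -> b = 5): lst = [3, 17, 2]
After line 4 (pop(0) -> c = 3): lst = [17, 2]

5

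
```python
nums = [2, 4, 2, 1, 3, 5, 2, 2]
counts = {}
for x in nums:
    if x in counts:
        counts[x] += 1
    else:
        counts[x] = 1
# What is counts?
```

Initial: counts = {}, nums = [2, 4, 2, 1, 3, 5, 2, 2]
See 2: counts = {2: 1}
See 4: counts = {2: 1, 4: 1}
See 2: counts = {2: 2, 4: 1}
See 1: counts = {2: 2, 4: 1, 1: 1}
See 3: counts = {2: 2, 4: 1, 1: 1, 3: 1}
See 5: counts = {2: 2, 4: 1, 1: 1, 3: 1, 5: 1}
See 2: counts = {2: 3, 4: 1, 1: 1, 3: 1, 5: 1}
See 2: counts = {2: 4, 4: 1, 1: 1, 3: 1, 5: 1}

{2: 4, 4: 1, 1: 1, 3: 1, 5: 1}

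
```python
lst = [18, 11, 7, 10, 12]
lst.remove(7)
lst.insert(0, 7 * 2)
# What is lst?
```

After line 1: lst = [18, 11, 7, 10, 12]
After line 2 (remove first 7): lst = [18, 11, 10, 12]
After line 3 (insert 14 at index 0): lst = [14, 18, 11, 10, 12]

[14, 18, 11, 10, 12]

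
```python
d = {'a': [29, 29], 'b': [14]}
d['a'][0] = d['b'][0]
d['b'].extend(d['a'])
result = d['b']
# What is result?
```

After line 1: d = {'a': [29, 29], 'b': [14]}
After line 2 (a[0] = b[0] = 14): d = {'a': [14, 29], 'b': [14]}
After line 3 (b.extend(a) appends [14, 29]): d = {'a': [14, 29], 'b': [14, 14, 29]}
After line 4: result = d['b'] = [14, 14, 29]

[14, 14, 29]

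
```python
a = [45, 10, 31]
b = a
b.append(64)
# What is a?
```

After line 1: a = [45, 10, 31]
After line 2 (b = a is an alias, same object): a = [45, 10, 31], b = [45, 10, 31]
After line 3 (b.append mutates the shared list): a = [45, 10, 31, 64], b = [45, 10, 31, 64]

[45, 10, 31, 64]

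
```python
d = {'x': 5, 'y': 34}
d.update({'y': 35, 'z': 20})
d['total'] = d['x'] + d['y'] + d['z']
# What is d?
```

After line 1: d = {'x': 5, 'y': 34}
After line 2 (y overwritten, z added): d = {'x': 5, 'y': 35, 'z': 20}
After line 3 (total = 5 + 35 + 20 = 60): d = {'x': 5, 'y': 35, 'z': 20, 'total': 60}

{'x': 5, 'y': 35, 'z': 20, 'total': 60}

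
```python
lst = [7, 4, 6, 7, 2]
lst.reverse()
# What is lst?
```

[2, 7, 6, 4, 7]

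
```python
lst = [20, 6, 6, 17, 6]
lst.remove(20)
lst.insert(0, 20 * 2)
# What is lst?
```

After line 1: lst = [20, 6, 6, 17, 6]
After line 2 (remove first 20): lst = [6, 6, 17, 6]
After line 3 (insert 40 at index 0): lst = [40, 6, 6, 17, 6]

[40, 6, 6, 17, 6]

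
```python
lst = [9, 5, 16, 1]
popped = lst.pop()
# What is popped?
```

1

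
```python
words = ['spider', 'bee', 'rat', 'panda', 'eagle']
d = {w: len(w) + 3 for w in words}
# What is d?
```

{'spider': 9, 'bee': 6, 'rat': 6, 'panda': 8, 'eagle': 8}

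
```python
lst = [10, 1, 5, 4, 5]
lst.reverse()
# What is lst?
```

[5, 4, 5, 1, 10]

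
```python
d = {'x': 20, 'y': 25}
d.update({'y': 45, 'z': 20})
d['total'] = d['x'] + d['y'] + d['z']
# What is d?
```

After line 1: d = {'x': 20, 'y': 25}
After line 2 (y overwritten, z added): d = {'x': 20, 'y': 45, 'z': 20}
After line 3 (total = 20 + 45 + 20 = 85): d = {'x': 20, 'y': 45, 'z': 20, 'total': 85}

{'x': 20, 'y': 45, 'z': 20, 'total': 85}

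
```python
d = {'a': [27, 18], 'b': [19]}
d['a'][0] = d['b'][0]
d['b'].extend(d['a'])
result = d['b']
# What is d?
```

After line 1: d = {'a': [27, 18], 'b': [19]}
After line 2 (a[0] = b[0] = 19): d = {'a': [19, 18], 'b': [19]}
After line 3 (b.extend(a) appends [19, 18]): d = {'a': [19, 18], 'b': [19, 19, 18]}
After line 4: result = d['b'] = [19, 19, 18]

{'a': [19, 18], 'b': [19, 19, 18]}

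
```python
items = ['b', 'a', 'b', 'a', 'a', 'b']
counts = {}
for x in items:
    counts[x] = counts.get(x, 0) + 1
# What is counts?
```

Initial: counts = {}, items = ['b', 'a', 'b', 'a', 'a', 'b']
See 'b': counts = {'b': 1}
See 'a': counts = {'b': 1, 'a': 1}
See 'b': counts = {'b': 2, 'a': 1}
See 'a': counts = {'b': 2, 'a': 2}
See 'a': counts = {'b': 2, 'a': 3}
See 'b': counts = {'b': 3, 'a': 3}

{'b': 3, 'a': 3}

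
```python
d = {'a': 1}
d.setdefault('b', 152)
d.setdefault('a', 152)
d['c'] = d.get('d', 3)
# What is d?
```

After line 1: d = {'a': 1}
After line 2 (setdefault adds 'b'=152): d = {'a': 1, 'b': 152}
After line 3 (setdefault 'a' no-op, already exists): d = {'a': 1, 'b': 152}
After line 4 (get('d', 3) returns default since 'd' not in d): d = {'a': 1, 'b': 152, 'c': 3}

{'a': 1, 'b': 152, 'c': 3}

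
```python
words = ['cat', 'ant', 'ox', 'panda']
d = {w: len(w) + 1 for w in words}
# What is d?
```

{'cat': 4, 'ant': 4, 'ox': 3, 'panda': 6}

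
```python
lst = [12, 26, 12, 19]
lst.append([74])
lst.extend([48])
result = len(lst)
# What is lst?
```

After line 1: lst = [12, 26, 12, 19]
After line 2 (append adds [74] as single element): lst = [12, 26, 12, 19, [74]]
After line 3 (extend unpacks [48], adds 48): lst = [12, 26, 12, 19, [74], 48]
After line 4: result = len(lst) = 6

[12, 26, 12, 19, [74], 48]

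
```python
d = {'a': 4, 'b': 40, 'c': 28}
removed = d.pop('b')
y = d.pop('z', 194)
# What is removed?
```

After line 1: d = {'a': 4, 'b': 40, 'c': 28}
After line 2 (pop 'b' returns 40): d = {'a': 4, 'c': 28}, removed = 40
After line 3 (pop 'z' missing, returns default 194): d = {'a': 4, 'c': 28}, y = 194

40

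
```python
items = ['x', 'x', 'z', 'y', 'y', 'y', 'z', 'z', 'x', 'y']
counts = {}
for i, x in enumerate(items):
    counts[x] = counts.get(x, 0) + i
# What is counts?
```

Initial: counts = {}, items = ['x', 'x', 'z', 'y', 'y', 'y', 'z', 'z', 'x', 'y']
i=0, x='x': counts = {'x': 0}
i=1, x='x': counts = {'x': 1}
i=2, x='z': counts = {'x': 1, 'z': 2}
i=3, x='y': counts = {'x': 1, 'z': 2, 'y': 3}
i=4, x='y': counts = {'x': 1, 'z': 2, 'y': 7}
i=5, x='y': counts = {'x': 1, 'z': 2, 'y': 12}
i=6, x='z': counts = {'x': 1, 'z': 8, 'y': 12}
i=7, x='z': counts = {'x': 1, 'z': 15, 'y': 12}
i=8, x='x': counts = {'x': 9, 'z': 15, 'y': 12}
i=9, x='y': counts = {'x': 9, 'z': 15, 'y': 21}

{'x': 9, 'z': 15, 'y': 21}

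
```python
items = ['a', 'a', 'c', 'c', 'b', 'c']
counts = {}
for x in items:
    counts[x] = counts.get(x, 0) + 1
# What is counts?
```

Initial: counts = {}, items = ['a', 'a', 'c', 'c', 'b', 'c']
See 'a': counts = {'a': 1}
See 'a': counts = {'a': 2}
See 'c': counts = {'a': 2, 'c': 1}
See 'c': counts = {'a': 2, 'c': 2}
See 'b': counts = {'a': 2, 'c': 2, 'b': 1}
See 'c': counts = {'a': 2, 'c': 3, 'b': 1}

{'a': 2, 'c': 3, 'b': 1}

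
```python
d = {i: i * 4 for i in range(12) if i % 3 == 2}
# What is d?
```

{2: 8, 5: 20, 8: 32, 11: 44}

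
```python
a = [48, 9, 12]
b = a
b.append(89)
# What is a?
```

After line 1: a = [48, 9, 12]
After line 2 (b = a is an alias, same object): a = [48, 9, 12], b = [48, 9, 12]
After line 3 (b.append mutates the shared list): a = [48, 9, 12, 89], b = [48, 9, 12, 89]

[48, 9, 12, 89]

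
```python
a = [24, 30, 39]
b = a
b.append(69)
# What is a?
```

After line 1: a = [24, 30, 39]
After line 2 (b = a is an alias, same object): a = [24, 30, 39], b = [24, 30, 39]
After line 3 (b.append mutates the shared list): a = [24, 30, 39, 69], b = [24, 30, 39, 69]

[24, 30, 39, 69]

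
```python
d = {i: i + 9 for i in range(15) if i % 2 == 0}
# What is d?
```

{0: 9, 2: 11, 4: 13, 6: 15, 8: 17, 10: 19, 12: 21, 14: 23}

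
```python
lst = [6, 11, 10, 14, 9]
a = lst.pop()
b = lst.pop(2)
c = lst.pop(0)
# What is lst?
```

After line 1: lst = [6, 11, 10, 14, 9]
After line 2 (pop() -> a = 9): lst = [6, 11, 10, 14]
After line 3 (pop(2) -> b = 10): lst = [6, 11, 14]
After line 4 (pop(0) -> c = 6): lst = [11, 14]

[11, 14]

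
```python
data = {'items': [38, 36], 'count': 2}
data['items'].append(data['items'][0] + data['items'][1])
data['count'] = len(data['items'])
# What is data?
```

After line 1: data = {'items': [38, 36], 'count': 2}
After line 2 (append 38 + 36 = 74): data = {'items': [38, 36, 74], 'count': 2}
After line 3 (count = len(items) = 3): data = {'items': [38, 36, 74], 'count': 3}

{'items': [38, 36, 74], 'count': 3}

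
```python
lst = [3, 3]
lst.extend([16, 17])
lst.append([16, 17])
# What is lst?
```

After line 1: lst = [3, 3]
After line 2 (extend unpacks [16, 17]): lst = [3, 3, 16, 17]
After line 3 (append adds [16, 17] as single element): lst = [3, 3, 16, 17, [16, 17]]

[3, 3, 16, 17, [16, 17]]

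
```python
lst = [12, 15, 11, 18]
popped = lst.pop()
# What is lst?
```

[12, 15, 11]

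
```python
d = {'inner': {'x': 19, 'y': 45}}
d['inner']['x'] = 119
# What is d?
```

After line 1: d = {'inner': {'x': 19, 'y': 45}}
After line 2 (inner x overwritten): d = {'inner': {'x': 119, 'y': 45}}

{'inner': {'x': 119, 'y': 45}}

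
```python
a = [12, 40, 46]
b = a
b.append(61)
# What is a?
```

After line 1: a = [12, 40, 46]
After line 2 (b = a is an alias, same object): a = [12, 40, 46], b = [12, 40, 46]
After line 3 (b.append mutates the shared list): a = [12, 40, 46, 61], b = [12, 40, 46, 61]

[12, 40, 46, 61]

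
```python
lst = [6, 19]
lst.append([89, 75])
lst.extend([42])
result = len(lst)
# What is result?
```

After line 1: lst = [6, 19]
After line 2 (append adds [89, 75] as single element): lst = [6, 19, [89, 75]]
After line 3 (extend unpacks [42], adds 42): lst = [6, 19, [89, 75], 42]
After line 4: result = len(lst) = 4

4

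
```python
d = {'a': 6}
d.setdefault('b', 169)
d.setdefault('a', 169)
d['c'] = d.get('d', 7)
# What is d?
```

After line 1: d = {'a': 6}
After line 2 (setdefault adds 'b'=169): d = {'a': 6, 'b': 169}
After line 3 (setdefault 'a' no-op, already exists): d = {'a': 6, 'b': 169}
After line 4 (get('d', 7) returns default since 'd' not in d): d = {'a': 6, 'b': 169, 'c': 7}

{'a': 6, 'b': 169, 'c': 7}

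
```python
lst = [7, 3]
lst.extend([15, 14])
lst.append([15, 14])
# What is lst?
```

After line 1: lst = [7, 3]
After line 2 (extend unpacks [15, 14]): lst = [7, 3, 15, 14]
After line 3 (append adds [15, 14] as single element): lst = [7, 3, 15, 14, [15, 14]]

[7, 3, 15, 14, [15, 14]]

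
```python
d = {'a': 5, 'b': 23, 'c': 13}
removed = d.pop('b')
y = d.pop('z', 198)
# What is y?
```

After line 1: d = {'a': 5, 'b': 23, 'c': 13}
After line 2 (pop 'b' returns 23): d = {'a': 5, 'c': 13}, removed = 23
After line 3 (pop 'z' missing, returns default 198): d = {'a': 5, 'c': 13}, y = 198

198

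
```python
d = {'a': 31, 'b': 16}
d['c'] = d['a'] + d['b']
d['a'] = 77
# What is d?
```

After line 1: d = {'a': 31, 'b': 16}
After line 2 (d['c'] = 31 + 16): d = {'a': 31, 'b': 16, 'c': 47}
After line 3: d = {'a': 77, 'b': 16, 'c': 47}

{'a': 77, 'b': 16, 'c': 47}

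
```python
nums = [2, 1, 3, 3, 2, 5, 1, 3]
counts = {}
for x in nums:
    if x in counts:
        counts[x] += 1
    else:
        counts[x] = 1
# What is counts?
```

Initial: counts = {}, nums = [2, 1, 3, 3, 2, 5, 1, 3]
See 2: counts = {2: 1}
See 1: counts = {2: 1, 1: 1}
See 3: counts = {2: 1, 1: 1, 3: 1}
See 3: counts = {2: 1, 1: 1, 3: 2}
See 2: counts = {2: 2, 1: 1, 3: 2}
See 5: counts = {2: 2, 1: 1, 3: 2, 5: 1}
See 1: counts = {2: 2, 1: 2, 3: 2, 5: 1}
See 3: counts = {2: 2, 1: 2, 3: 3, 5: 1}

{2: 2, 1: 2, 3: 3, 5: 1}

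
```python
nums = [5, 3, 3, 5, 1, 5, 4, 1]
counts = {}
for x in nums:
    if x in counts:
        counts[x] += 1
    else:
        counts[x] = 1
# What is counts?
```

Initial: counts = {}, nums = [5, 3, 3, 5, 1, 5, 4, 1]
See 5: counts = {5: 1}
See 3: counts = {5: 1, 3: 1}
See 3: counts = {5: 1, 3: 2}
See 5: counts = {5: 2, 3: 2}
See 1: counts = {5: 2, 3: 2, 1: 1}
See 5: counts = {5: 3, 3: 2, 1: 1}
See 4: counts = {5: 3, 3: 2, 1: 1, 4: 1}
See 1: counts = {5: 3, 3: 2, 1: 2, 4: 1}

{5: 3, 3: 2, 1: 2, 4: 1}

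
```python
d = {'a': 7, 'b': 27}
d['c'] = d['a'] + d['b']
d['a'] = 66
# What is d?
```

After line 1: d = {'a': 7, 'b': 27}
After line 2 (d['c'] = 7 + 27): d = {'a': 7, 'b': 27, 'c': 34}
After line 3: d = {'a': 66, 'b': 27, 'c': 34}

{'a': 66, 'b': 27, 'c': 34}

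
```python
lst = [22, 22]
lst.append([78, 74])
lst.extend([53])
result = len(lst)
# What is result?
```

After line 1: lst = [22, 22]
After line 2 (append adds [78, 74] as single element): lst = [22, 22, [78, 74]]
After line 3 (extend unpacks [53], adds 53): lst = [22, 22, [78, 74], 53]
After line 4: result = len(lst) = 4

4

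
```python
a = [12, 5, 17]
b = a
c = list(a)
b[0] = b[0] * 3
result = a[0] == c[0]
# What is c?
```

After line 1: a = [12, 5, 17]
After line 2 (b = a, alias): a = [12, 5, 17], b = [12, 5, 17]
After line 3 (c = list(a) is a copy, new object): c = [12, 5, 17]
After line 4 (b[0] = 12 * 3 = 36; mutates shared a/b): a = b = [36, 5, 17], c = [12, 5, 17]
After line 5 (a[0] = 36, c[0] = 12; result = False)

[12, 5, 17]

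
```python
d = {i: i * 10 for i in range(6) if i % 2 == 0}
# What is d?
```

{0: 0, 2: 20, 4: 40}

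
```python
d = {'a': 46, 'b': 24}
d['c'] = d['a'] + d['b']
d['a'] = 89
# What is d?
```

After line 1: d = {'a': 46, 'b': 24}
After line 2 (d['c'] = 46 + 24): d = {'a': 46, 'b': 24, 'c': 70}
After line 3: d = {'a': 89, 'b': 24, 'c': 70}

{'a': 89, 'b': 24, 'c': 70}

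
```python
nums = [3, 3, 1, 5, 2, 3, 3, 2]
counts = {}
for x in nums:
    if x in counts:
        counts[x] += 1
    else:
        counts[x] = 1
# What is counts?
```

Initial: counts = {}, nums = [3, 3, 1, 5, 2, 3, 3, 2]
See 3: counts = {3: 1}
See 3: counts = {3: 2}
See 1: counts = {3: 2, 1: 1}
See 5: counts = {3: 2, 1: 1, 5: 1}
See 2: counts = {3: 2, 1: 1, 5: 1, 2: 1}
See 3: counts = {3: 3, 1: 1, 5: 1, 2: 1}
See 3: counts = {3: 4, 1: 1, 5: 1, 2: 1}
See 2: counts = {3: 4, 1: 1, 5: 1, 2: 2}

{3: 4, 1: 1, 5: 1, 2: 2}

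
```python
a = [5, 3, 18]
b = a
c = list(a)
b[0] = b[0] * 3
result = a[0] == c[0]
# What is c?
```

After line 1: a = [5, 3, 18]
After line 2 (b = a, alias): a = [5, 3, 18], b = [5, 3, 18]
After line 3 (c = list(a) is a copy, new object): c = [5, 3, 18]
After line 4 (b[0] = 5 * 3 = 15; mutates shared a/b): a = b = [15, 3, 18], c = [5, 3, 18]
After line 5 (a[0] = 15, c[0] = 5; result = False)

[5, 3, 18]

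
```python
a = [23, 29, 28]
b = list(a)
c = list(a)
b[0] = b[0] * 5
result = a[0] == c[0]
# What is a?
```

After line 1: a = [23, 29, 28]
After line 2 (b = list(a), copy): a = [23, 29, 28], b = [23, 29, 28]
After line 3 (c = list(a) is a copy, new object): c = [23, 29, 28]
After line 4 (b[0] = 23 * 5 = 115; only b mutates (copy)): a = [23, 29, 28], b = [115, 29, 28], c = [23, 29, 28]
After line 5 (a[0] = 23, c[0] = 23; result = True)

[23, 29, 28]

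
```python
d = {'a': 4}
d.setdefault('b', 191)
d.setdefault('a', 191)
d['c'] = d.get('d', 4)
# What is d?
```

After line 1: d = {'a': 4}
After line 2 (setdefault adds 'b'=191): d = {'a': 4, 'b': 191}
After line 3 (setdefault 'a' no-op, already exists): d = {'a': 4, 'b': 191}
After line 4 (get('d', 4) returns default since 'd' not in d): d = {'a': 4, 'b': 191, 'c': 4}

{'a': 4, 'b': 191, 'c': 4}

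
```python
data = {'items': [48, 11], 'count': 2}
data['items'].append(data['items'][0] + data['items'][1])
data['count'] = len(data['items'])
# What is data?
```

After line 1: data = {'items': [48, 11], 'count': 2}
After line 2 (append 48 + 11 = 59): data = {'items': [48, 11, 59], 'count': 2}
After line 3 (count = len(items) = 3): data = {'items': [48, 11, 59], 'count': 3}

{'items': [48, 11, 59], 'count': 3}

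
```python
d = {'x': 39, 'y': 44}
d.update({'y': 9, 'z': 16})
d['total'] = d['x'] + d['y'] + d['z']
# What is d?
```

After line 1: d = {'x': 39, 'y': 44}
After line 2 (y overwritten, z added): d = {'x': 39, 'y': 9, 'z': 16}
After line 3 (total = 39 + 9 + 16 = 64): d = {'x': 39, 'y': 9, 'z': 16, 'total': 64}

{'x': 39, 'y': 9, 'z': 16, 'total': 64}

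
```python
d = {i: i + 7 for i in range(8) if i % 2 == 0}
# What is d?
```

{0: 7, 2: 9, 4: 11, 6: 13}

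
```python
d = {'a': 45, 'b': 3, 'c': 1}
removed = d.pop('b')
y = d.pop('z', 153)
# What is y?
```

After line 1: d = {'a': 45, 'b': 3, 'c': 1}
After line 2 (pop 'b' returns 3): d = {'a': 45, 'c': 1}, removed = 3
After line 3 (pop 'z' missing, returns default 153): d = {'a': 45, 'c': 1}, y = 153

153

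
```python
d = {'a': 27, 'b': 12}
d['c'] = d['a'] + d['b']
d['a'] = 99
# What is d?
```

After line 1: d = {'a': 27, 'b': 12}
After line 2 (d['c'] = 27 + 12): d = {'a': 27, 'b': 12, 'c': 39}
After line 3: d = {'a': 99, 'b': 12, 'c': 39}

{'a': 99, 'b': 12, 'c': 39}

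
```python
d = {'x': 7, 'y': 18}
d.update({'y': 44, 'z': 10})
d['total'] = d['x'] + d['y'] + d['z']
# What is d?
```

After line 1: d = {'x': 7, 'y': 18}
After line 2 (y overwritten, z added): d = {'x': 7, 'y': 44, 'z': 10}
After line 3 (total = 7 + 44 + 10 = 61): d = {'x': 7, 'y': 44, 'z': 10, 'total': 61}

{'x': 7, 'y': 44, 'z': 10, 'total': 61}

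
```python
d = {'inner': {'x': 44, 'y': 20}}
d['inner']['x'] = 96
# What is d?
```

After line 1: d = {'inner': {'x': 44, 'y': 20}}
After line 2 (inner x overwritten): d = {'inner': {'x': 96, 'y': 20}}

{'inner': {'x': 96, 'y': 20}}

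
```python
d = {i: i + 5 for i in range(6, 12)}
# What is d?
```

{6: 11, 7: 12, 8: 13, 9: 14, 10: 15, 11: 16}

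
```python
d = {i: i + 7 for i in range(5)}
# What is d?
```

{0: 7, 1: 8, 2: 9, 3: 10, 4: 11}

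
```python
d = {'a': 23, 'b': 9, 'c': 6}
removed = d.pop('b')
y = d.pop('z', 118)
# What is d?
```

After line 1: d = {'a': 23, 'b': 9, 'c': 6}
After line 2 (pop 'b' returns 9): d = {'a': 23, 'c': 6}, removed = 9
After line 3 (pop 'z' missing, returns default 118): d = {'a': 23, 'c': 6}, y = 118

{'a': 23, 'c': 6}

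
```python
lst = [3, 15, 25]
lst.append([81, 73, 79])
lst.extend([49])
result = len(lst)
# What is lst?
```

After line 1: lst = [3, 15, 25]
After line 2 (append adds [81, 73, 79] as single element): lst = [3, 15, 25, [81, 73, 79]]
After line 3 (extend unpacks [49], adds 49): lst = [3, 15, 25, [81, 73, 79], 49]
After line 4: result = len(lst) = 5

[3, 15, 25, [81, 73, 79], 49]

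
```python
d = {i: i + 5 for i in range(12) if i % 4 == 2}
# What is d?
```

{2: 7, 6: 11, 10: 15}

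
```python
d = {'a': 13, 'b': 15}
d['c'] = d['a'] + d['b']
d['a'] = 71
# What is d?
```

After line 1: d = {'a': 13, 'b': 15}
After line 2 (d['c'] = 13 + 15): d = {'a': 13, 'b': 15, 'c': 28}
After line 3: d = {'a': 71, 'b': 15, 'c': 28}

{'a': 71, 'b': 15, 'c': 28}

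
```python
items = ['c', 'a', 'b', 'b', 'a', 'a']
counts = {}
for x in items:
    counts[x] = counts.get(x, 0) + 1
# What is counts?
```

Initial: counts = {}, items = ['c', 'a', 'b', 'b', 'a', 'a']
See 'c': counts = {'c': 1}
See 'a': counts = {'c': 1, 'a': 1}
See 'b': counts = {'c': 1, 'a': 1, 'b': 1}
See 'b': counts = {'c': 1, 'a': 1, 'b': 2}
See 'a': counts = {'c': 1, 'a': 2, 'b': 2}
See 'a': counts = {'c': 1, 'a': 3, 'b': 2}

{'c': 1, 'a': 3, 'b': 2}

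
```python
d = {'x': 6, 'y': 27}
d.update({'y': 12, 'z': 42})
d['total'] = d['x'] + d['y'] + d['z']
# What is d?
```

After line 1: d = {'x': 6, 'y': 27}
After line 2 (y overwritten, z added): d = {'x': 6, 'y': 12, 'z': 42}
After line 3 (total = 6 + 12 + 42 = 60): d = {'x': 6, 'y': 12, 'z': 42, 'total': 60}

{'x': 6, 'y': 12, 'z': 42, 'total': 60}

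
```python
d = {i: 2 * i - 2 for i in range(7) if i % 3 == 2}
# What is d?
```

{2: 2, 5: 8}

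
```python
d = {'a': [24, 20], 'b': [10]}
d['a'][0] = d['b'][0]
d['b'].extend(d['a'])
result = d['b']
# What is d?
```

After line 1: d = {'a': [24, 20], 'b': [10]}
After line 2 (a[0] = b[0] = 10): d = {'a': [10, 20], 'b': [10]}
After line 3 (b.extend(a) appends [10, 20]): d = {'a': [10, 20], 'b': [10, 10, 20]}
After line 4: result = d['b'] = [10, 10, 20]

{'a': [10, 20], 'b': [10, 10, 20]}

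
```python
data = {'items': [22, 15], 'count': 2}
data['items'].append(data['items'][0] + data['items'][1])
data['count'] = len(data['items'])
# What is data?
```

After line 1: data = {'items': [22, 15], 'count': 2}
After line 2 (append 22 + 15 = 37): data = {'items': [22, 15, 37], 'count': 2}
After line 3 (count = len(items) = 3): data = {'items': [22, 15, 37], 'count': 3}

{'items': [22, 15, 37], 'count': 3}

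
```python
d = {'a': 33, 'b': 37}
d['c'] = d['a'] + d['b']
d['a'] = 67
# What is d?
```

After line 1: d = {'a': 33, 'b': 37}
After line 2 (d['c'] = 33 + 37): d = {'a': 33, 'b': 37, 'c': 70}
After line 3: d = {'a': 67, 'b': 37, 'c': 70}

{'a': 67, 'b': 37, 'c': 70}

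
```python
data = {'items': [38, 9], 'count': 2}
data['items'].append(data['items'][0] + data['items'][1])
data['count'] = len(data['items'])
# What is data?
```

After line 1: data = {'items': [38, 9], 'count': 2}
After line 2 (append 38 + 9 = 47): data = {'items': [38, 9, 47], 'count': 2}
After line 3 (count = len(items) = 3): data = {'items': [38, 9, 47], 'count': 3}

{'items': [38, 9, 47], 'count': 3}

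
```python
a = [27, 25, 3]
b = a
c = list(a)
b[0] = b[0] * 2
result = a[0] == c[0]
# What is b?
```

After line 1: a = [27, 25, 3]
After line 2 (b = a, alias): a = [27, 25, 3], b = [27, 25, 3]
After line 3 (c = list(a) is a copy, new object): c = [27, 25, 3]
After line 4 (b[0] = 27 * 2 = 54; mutates shared a/b): a = b = [54, 25, 3], c = [27, 25, 3]
After line 5 (a[0] = 54, c[0] = 27; result = False)

[54, 25, 3]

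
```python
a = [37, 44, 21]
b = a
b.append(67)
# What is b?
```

After line 1: a = [37, 44, 21]
After line 2 (b = a is an alias, same object): a = [37, 44, 21], b = [37, 44, 21]
After line 3 (b.append mutates the shared list): a = [37, 44, 21, 67], b = [37, 44, 21, 67]

[37, 44, 21, 67]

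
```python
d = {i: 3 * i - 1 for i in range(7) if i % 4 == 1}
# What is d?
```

{1: 2, 5: 14}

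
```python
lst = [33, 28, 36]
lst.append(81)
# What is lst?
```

[33, 28, 36, 81]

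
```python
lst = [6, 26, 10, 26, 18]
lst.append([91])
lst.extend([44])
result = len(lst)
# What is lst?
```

After line 1: lst = [6, 26, 10, 26, 18]
After line 2 (append adds [91] as single element): lst = [6, 26, 10, 26, 18, [91]]
After line 3 (extend unpacks [44], adds 44): lst = [6, 26, 10, 26, 18, [91], 44]
After line 4: result = len(lst) = 7

[6, 26, 10, 26, 18, [91], 44]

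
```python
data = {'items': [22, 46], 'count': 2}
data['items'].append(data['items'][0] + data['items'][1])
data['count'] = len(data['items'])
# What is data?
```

After line 1: data = {'items': [22, 46], 'count': 2}
After line 2 (append 22 + 46 = 68): data = {'items': [22, 46, 68], 'count': 2}
After line 3 (count = len(items) = 3): data = {'items': [22, 46, 68], 'count': 3}

{'items': [22, 46, 68], 'count': 3}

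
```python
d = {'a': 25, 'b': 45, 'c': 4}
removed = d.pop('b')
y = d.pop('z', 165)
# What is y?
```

After line 1: d = {'a': 25, 'b': 45, 'c': 4}
After line 2 (pop 'b' returns 45): d = {'a': 25, 'c': 4}, removed = 45
After line 3 (pop 'z' missing, returns default 165): d = {'a': 25, 'c': 4}, y = 165

165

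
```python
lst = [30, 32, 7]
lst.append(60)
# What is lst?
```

[30, 32, 7, 60]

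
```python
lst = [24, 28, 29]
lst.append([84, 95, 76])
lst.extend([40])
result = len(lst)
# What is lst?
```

After line 1: lst = [24, 28, 29]
After line 2 (append adds [84, 95, 76] as single element): lst = [24, 28, 29, [84, 95, 76]]
After line 3 (extend unpacks [40], adds 40): lst = [24, 28, 29, [84, 95, 76], 40]
After line 4: result = len(lst) = 5

[24, 28, 29, [84, 95, 76], 40]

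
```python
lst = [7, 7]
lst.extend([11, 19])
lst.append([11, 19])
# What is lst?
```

After line 1: lst = [7, 7]
After line 2 (extend unpacks [11, 19]): lst = [7, 7, 11, 19]
After line 3 (append adds [11, 19] as single element): lst = [7, 7, 11, 19, [11, 19]]

[7, 7, 11, 19, [11, 19]]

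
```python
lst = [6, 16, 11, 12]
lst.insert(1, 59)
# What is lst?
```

[6, 59, 16, 11, 12]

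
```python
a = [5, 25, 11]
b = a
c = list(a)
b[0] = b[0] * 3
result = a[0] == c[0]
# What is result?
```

After line 1: a = [5, 25, 11]
After line 2 (b = a, alias): a = [5, 25, 11], b = [5, 25, 11]
After line 3 (c = list(a) is a copy, new object): c = [5, 25, 11]
After line 4 (b[0] = 5 * 3 = 15; mutates shared a/b): a = b = [15, 25, 11], c = [5, 25, 11]
After line 5 (a[0] = 15, c[0] = 5; result = False)

False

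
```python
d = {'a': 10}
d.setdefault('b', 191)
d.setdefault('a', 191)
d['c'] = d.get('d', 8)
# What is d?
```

After line 1: d = {'a': 10}
After line 2 (setdefault adds 'b'=191): d = {'a': 10, 'b': 191}
After line 3 (setdefault 'a' no-op, already exists): d = {'a': 10, 'b': 191}
After line 4 (get('d', 8) returns default since 'd' not in d): d = {'a': 10, 'b': 191, 'c': 8}

{'a': 10, 'b': 191, 'c': 8}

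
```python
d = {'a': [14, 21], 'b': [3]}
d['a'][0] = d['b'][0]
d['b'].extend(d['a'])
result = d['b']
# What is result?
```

After line 1: d = {'a': [14, 21], 'b': [3]}
After line 2 (a[0] = b[0] = 3): d = {'a': [3, 21], 'b': [3]}
After line 3 (b.extend(a) appends [3, 21]): d = {'a': [3, 21], 'b': [3, 3, 21]}
After line 4: result = d['b'] = [3, 3, 21]

[3, 3, 21]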